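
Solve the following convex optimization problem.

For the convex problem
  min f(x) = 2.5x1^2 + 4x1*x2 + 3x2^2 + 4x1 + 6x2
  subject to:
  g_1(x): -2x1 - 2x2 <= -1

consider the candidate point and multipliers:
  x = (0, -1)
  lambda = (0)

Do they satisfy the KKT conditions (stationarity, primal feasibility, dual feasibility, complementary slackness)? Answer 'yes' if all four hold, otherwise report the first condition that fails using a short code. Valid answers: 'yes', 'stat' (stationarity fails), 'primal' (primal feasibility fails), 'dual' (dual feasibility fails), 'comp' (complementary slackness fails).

Gradient of f: grad f(x) = Q x + c = (0, 0)
Constraint values g_i(x) = a_i^T x - b_i:
  g_1((0, -1)) = 3
Stationarity residual: grad f(x) + sum_i lambda_i a_i = (0, 0)
  -> stationarity OK
Primal feasibility (all g_i <= 0): FAILS
Dual feasibility (all lambda_i >= 0): OK
Complementary slackness (lambda_i * g_i(x) = 0 for all i): OK

Verdict: the first failing condition is primal_feasibility -> primal.

primal


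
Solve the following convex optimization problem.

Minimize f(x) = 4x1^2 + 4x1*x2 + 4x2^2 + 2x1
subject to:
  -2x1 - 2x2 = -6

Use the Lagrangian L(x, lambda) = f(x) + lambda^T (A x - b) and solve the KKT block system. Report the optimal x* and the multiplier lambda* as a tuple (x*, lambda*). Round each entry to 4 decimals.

Form the Lagrangian:
  L(x, lambda) = (1/2) x^T Q x + c^T x + lambda^T (A x - b)
Stationarity (grad_x L = 0): Q x + c + A^T lambda = 0.
Primal feasibility: A x = b.

This gives the KKT block system:
  [ Q   A^T ] [ x     ]   [-c ]
  [ A    0  ] [ lambda ] = [ b ]

Solving the linear system:
  x*      = (1.25, 1.75)
  lambda* = (9.5)
  f(x*)   = 29.75

x* = (1.25, 1.75), lambda* = (9.5)


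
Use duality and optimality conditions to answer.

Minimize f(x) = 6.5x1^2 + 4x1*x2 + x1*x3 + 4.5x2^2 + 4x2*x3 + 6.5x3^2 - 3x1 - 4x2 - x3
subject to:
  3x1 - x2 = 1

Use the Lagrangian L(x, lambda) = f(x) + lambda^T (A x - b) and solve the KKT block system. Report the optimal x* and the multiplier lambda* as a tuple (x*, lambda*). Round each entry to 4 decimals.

Form the Lagrangian:
  L(x, lambda) = (1/2) x^T Q x + c^T x + lambda^T (A x - b)
Stationarity (grad_x L = 0): Q x + c + A^T lambda = 0.
Primal feasibility: A x = b.

This gives the KKT block system:
  [ Q   A^T ] [ x     ]   [-c ]
  [ A    0  ] [ lambda ] = [ b ]

Solving the linear system:
  x*      = (0.3905, 0.1714, -0.0059)
  lambda* = (-0.9187)
  f(x*)   = -0.4663

x* = (0.3905, 0.1714, -0.0059), lambda* = (-0.9187)


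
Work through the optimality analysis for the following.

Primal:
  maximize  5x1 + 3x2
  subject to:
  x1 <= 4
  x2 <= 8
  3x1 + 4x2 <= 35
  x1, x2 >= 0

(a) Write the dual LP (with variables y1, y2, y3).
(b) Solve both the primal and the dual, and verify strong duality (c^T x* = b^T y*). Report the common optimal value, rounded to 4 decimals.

The standard primal-dual pair for 'max c^T x s.t. A x <= b, x >= 0' is:
  Dual:  min b^T y  s.t.  A^T y >= c,  y >= 0.

So the dual LP is:
  minimize  4y1 + 8y2 + 35y3
  subject to:
    y1 + 3y3 >= 5
    y2 + 4y3 >= 3
    y1, y2, y3 >= 0

Solving the primal: x* = (4, 5.75).
  primal value c^T x* = 37.25.
Solving the dual: y* = (2.75, 0, 0.75).
  dual value b^T y* = 37.25.
Strong duality: c^T x* = b^T y*. Confirmed.

37.25


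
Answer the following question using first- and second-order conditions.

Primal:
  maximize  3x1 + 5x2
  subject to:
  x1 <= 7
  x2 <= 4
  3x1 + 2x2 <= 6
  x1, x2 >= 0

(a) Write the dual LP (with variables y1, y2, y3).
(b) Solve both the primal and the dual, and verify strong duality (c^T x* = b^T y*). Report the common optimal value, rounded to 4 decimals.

The standard primal-dual pair for 'max c^T x s.t. A x <= b, x >= 0' is:
  Dual:  min b^T y  s.t.  A^T y >= c,  y >= 0.

So the dual LP is:
  minimize  7y1 + 4y2 + 6y3
  subject to:
    y1 + 3y3 >= 3
    y2 + 2y3 >= 5
    y1, y2, y3 >= 0

Solving the primal: x* = (0, 3).
  primal value c^T x* = 15.
Solving the dual: y* = (0, 0, 2.5).
  dual value b^T y* = 15.
Strong duality: c^T x* = b^T y*. Confirmed.

15


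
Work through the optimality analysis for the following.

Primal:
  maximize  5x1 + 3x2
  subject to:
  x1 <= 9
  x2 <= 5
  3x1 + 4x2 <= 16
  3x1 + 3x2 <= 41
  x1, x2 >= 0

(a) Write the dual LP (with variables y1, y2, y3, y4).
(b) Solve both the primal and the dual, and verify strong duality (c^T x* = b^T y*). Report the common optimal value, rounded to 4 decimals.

The standard primal-dual pair for 'max c^T x s.t. A x <= b, x >= 0' is:
  Dual:  min b^T y  s.t.  A^T y >= c,  y >= 0.

So the dual LP is:
  minimize  9y1 + 5y2 + 16y3 + 41y4
  subject to:
    y1 + 3y3 + 3y4 >= 5
    y2 + 4y3 + 3y4 >= 3
    y1, y2, y3, y4 >= 0

Solving the primal: x* = (5.3333, 0).
  primal value c^T x* = 26.6667.
Solving the dual: y* = (0, 0, 1.6667, 0).
  dual value b^T y* = 26.6667.
Strong duality: c^T x* = b^T y*. Confirmed.

26.6667


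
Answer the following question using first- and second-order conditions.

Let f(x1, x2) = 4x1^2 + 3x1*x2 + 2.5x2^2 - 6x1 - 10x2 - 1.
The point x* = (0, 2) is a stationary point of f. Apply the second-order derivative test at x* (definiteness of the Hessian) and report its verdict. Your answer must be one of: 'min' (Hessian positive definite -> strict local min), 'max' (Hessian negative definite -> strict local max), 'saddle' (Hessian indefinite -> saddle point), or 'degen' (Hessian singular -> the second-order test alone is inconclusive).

Compute the Hessian H = grad^2 f:
  H = [[8, 3], [3, 5]]
Verify stationarity: grad f(x*) = H x* + g = (0, 0).
Eigenvalues of H: 3.1459, 9.8541.
Both eigenvalues > 0, so H is positive definite -> x* is a strict local min.

min


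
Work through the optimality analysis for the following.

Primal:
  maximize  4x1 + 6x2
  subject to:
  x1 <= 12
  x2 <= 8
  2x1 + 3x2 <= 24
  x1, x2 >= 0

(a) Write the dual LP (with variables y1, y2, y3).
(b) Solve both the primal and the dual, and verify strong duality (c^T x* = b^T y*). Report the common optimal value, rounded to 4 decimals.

The standard primal-dual pair for 'max c^T x s.t. A x <= b, x >= 0' is:
  Dual:  min b^T y  s.t.  A^T y >= c,  y >= 0.

So the dual LP is:
  minimize  12y1 + 8y2 + 24y3
  subject to:
    y1 + 2y3 >= 4
    y2 + 3y3 >= 6
    y1, y2, y3 >= 0

Solving the primal: x* = (0, 8).
  primal value c^T x* = 48.
Solving the dual: y* = (0, 0, 2).
  dual value b^T y* = 48.
Strong duality: c^T x* = b^T y*. Confirmed.

48


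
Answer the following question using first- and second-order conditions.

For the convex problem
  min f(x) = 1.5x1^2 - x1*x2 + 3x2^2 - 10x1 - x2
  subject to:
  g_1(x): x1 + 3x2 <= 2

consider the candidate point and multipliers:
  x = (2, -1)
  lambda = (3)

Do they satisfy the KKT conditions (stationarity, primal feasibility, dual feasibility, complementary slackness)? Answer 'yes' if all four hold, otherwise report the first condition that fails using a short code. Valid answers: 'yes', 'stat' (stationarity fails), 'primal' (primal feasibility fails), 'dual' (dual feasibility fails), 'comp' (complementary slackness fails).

Gradient of f: grad f(x) = Q x + c = (-3, -9)
Constraint values g_i(x) = a_i^T x - b_i:
  g_1((2, -1)) = -3
Stationarity residual: grad f(x) + sum_i lambda_i a_i = (0, 0)
  -> stationarity OK
Primal feasibility (all g_i <= 0): OK
Dual feasibility (all lambda_i >= 0): OK
Complementary slackness (lambda_i * g_i(x) = 0 for all i): FAILS

Verdict: the first failing condition is complementary_slackness -> comp.

comp


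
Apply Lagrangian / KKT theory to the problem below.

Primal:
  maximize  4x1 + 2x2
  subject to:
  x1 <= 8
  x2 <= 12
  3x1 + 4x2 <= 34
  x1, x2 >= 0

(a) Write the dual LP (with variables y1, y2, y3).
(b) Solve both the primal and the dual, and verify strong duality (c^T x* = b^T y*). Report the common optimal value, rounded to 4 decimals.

The standard primal-dual pair for 'max c^T x s.t. A x <= b, x >= 0' is:
  Dual:  min b^T y  s.t.  A^T y >= c,  y >= 0.

So the dual LP is:
  minimize  8y1 + 12y2 + 34y3
  subject to:
    y1 + 3y3 >= 4
    y2 + 4y3 >= 2
    y1, y2, y3 >= 0

Solving the primal: x* = (8, 2.5).
  primal value c^T x* = 37.
Solving the dual: y* = (2.5, 0, 0.5).
  dual value b^T y* = 37.
Strong duality: c^T x* = b^T y*. Confirmed.

37


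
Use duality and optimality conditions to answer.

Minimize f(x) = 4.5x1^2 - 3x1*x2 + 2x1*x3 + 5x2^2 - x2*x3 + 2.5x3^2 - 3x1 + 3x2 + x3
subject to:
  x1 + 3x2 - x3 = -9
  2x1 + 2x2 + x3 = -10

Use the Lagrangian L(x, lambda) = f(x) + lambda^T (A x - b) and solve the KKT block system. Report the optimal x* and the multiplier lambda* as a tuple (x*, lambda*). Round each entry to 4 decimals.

Form the Lagrangian:
  L(x, lambda) = (1/2) x^T Q x + c^T x + lambda^T (A x - b)
Stationarity (grad_x L = 0): Q x + c + A^T lambda = 0.
Primal feasibility: A x = b.

This gives the KKT block system:
  [ Q   A^T ] [ x     ]   [-c ]
  [ A    0  ] [ lambda ] = [ b ]

Solving the linear system:
  x*      = (-1.8976, -2.6614, -0.8819)
  lambda* = (1.5906, 6.1339)
  f(x*)   = 36.2402

x* = (-1.8976, -2.6614, -0.8819), lambda* = (1.5906, 6.1339)


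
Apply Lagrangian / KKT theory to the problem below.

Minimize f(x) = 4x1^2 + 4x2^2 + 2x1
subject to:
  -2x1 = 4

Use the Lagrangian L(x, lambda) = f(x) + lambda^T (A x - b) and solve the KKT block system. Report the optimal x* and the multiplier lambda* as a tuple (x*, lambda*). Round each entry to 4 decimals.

Form the Lagrangian:
  L(x, lambda) = (1/2) x^T Q x + c^T x + lambda^T (A x - b)
Stationarity (grad_x L = 0): Q x + c + A^T lambda = 0.
Primal feasibility: A x = b.

This gives the KKT block system:
  [ Q   A^T ] [ x     ]   [-c ]
  [ A    0  ] [ lambda ] = [ b ]

Solving the linear system:
  x*      = (-2, 0)
  lambda* = (-7)
  f(x*)   = 12

x* = (-2, 0), lambda* = (-7)


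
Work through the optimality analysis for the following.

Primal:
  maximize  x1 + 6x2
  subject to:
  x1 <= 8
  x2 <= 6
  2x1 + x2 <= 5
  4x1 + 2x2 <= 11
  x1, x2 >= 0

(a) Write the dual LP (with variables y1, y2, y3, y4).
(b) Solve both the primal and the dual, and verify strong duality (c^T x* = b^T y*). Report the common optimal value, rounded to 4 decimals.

The standard primal-dual pair for 'max c^T x s.t. A x <= b, x >= 0' is:
  Dual:  min b^T y  s.t.  A^T y >= c,  y >= 0.

So the dual LP is:
  minimize  8y1 + 6y2 + 5y3 + 11y4
  subject to:
    y1 + 2y3 + 4y4 >= 1
    y2 + y3 + 2y4 >= 6
    y1, y2, y3, y4 >= 0

Solving the primal: x* = (0, 5).
  primal value c^T x* = 30.
Solving the dual: y* = (0, 0, 6, 0).
  dual value b^T y* = 30.
Strong duality: c^T x* = b^T y*. Confirmed.

30


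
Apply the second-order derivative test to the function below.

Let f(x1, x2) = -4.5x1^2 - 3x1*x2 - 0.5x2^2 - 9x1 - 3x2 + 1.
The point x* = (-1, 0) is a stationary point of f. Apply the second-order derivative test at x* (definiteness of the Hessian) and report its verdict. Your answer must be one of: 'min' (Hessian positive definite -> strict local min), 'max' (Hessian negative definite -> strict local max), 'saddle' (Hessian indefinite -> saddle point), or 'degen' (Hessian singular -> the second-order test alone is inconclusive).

Compute the Hessian H = grad^2 f:
  H = [[-9, -3], [-3, -1]]
Verify stationarity: grad f(x*) = H x* + g = (0, 0).
Eigenvalues of H: -10, 0.
H has a zero eigenvalue (singular; negative semidefinite but not definite), so H is neither positive definite, negative definite, nor indefinite. The second-order test alone is inconclusive -> degen.
(Indeed, f is constant along the null direction of H through x*, so x* is not a strict local extremum.)

degen


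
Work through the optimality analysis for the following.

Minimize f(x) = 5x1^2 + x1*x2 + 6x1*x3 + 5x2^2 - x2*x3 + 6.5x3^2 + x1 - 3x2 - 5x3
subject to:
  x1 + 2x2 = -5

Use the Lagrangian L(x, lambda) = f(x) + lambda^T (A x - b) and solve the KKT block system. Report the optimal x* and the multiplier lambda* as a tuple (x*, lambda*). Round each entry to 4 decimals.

Form the Lagrangian:
  L(x, lambda) = (1/2) x^T Q x + c^T x + lambda^T (A x - b)
Stationarity (grad_x L = 0): Q x + c + A^T lambda = 0.
Primal feasibility: A x = b.

This gives the KKT block system:
  [ Q   A^T ] [ x     ]   [-c ]
  [ A    0  ] [ lambda ] = [ b ]

Solving the linear system:
  x*      = (-1.6667, -1.6667, 1.0256)
  lambda* = (11.1795)
  f(x*)   = 27.0513

x* = (-1.6667, -1.6667, 1.0256), lambda* = (11.1795)


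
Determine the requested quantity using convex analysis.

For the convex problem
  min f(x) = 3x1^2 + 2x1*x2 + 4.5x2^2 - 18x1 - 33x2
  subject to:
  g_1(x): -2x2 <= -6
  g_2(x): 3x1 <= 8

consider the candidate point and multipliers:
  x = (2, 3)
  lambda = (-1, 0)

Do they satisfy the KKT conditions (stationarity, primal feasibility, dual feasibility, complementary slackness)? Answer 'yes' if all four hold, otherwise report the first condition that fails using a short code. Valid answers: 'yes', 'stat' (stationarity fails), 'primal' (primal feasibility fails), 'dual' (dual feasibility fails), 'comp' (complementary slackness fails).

Gradient of f: grad f(x) = Q x + c = (0, -2)
Constraint values g_i(x) = a_i^T x - b_i:
  g_1((2, 3)) = 0
  g_2((2, 3)) = -2
Stationarity residual: grad f(x) + sum_i lambda_i a_i = (0, 0)
  -> stationarity OK
Primal feasibility (all g_i <= 0): OK
Dual feasibility (all lambda_i >= 0): FAILS
Complementary slackness (lambda_i * g_i(x) = 0 for all i): OK

Verdict: the first failing condition is dual_feasibility -> dual.

dual


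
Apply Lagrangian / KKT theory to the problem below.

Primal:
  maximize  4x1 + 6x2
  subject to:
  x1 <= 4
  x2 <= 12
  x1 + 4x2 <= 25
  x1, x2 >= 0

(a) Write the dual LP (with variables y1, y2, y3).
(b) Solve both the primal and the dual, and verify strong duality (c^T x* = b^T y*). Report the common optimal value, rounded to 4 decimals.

The standard primal-dual pair for 'max c^T x s.t. A x <= b, x >= 0' is:
  Dual:  min b^T y  s.t.  A^T y >= c,  y >= 0.

So the dual LP is:
  minimize  4y1 + 12y2 + 25y3
  subject to:
    y1 + y3 >= 4
    y2 + 4y3 >= 6
    y1, y2, y3 >= 0

Solving the primal: x* = (4, 5.25).
  primal value c^T x* = 47.5.
Solving the dual: y* = (2.5, 0, 1.5).
  dual value b^T y* = 47.5.
Strong duality: c^T x* = b^T y*. Confirmed.

47.5


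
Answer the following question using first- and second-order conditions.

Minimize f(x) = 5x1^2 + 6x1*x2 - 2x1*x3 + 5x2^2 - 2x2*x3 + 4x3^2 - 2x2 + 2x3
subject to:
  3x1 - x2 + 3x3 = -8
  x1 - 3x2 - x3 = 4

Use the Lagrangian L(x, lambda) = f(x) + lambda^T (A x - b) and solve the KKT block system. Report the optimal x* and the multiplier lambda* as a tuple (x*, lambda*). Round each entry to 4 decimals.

Form the Lagrangian:
  L(x, lambda) = (1/2) x^T Q x + c^T x + lambda^T (A x - b)
Stationarity (grad_x L = 0): Q x + c + A^T lambda = 0.
Primal feasibility: A x = b.

This gives the KKT block system:
  [ Q   A^T ] [ x     ]   [-c ]
  [ A    0  ] [ lambda ] = [ b ]

Solving the linear system:
  x*      = (-0.6005, -0.7603, -2.3196)
  lambda* = (3.2938, -3.9536)
  f(x*)   = 19.5232

x* = (-0.6005, -0.7603, -2.3196), lambda* = (3.2938, -3.9536)


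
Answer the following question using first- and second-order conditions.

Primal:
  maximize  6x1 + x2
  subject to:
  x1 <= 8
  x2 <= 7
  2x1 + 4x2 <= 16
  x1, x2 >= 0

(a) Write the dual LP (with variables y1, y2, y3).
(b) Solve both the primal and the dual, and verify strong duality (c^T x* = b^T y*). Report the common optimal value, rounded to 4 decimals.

The standard primal-dual pair for 'max c^T x s.t. A x <= b, x >= 0' is:
  Dual:  min b^T y  s.t.  A^T y >= c,  y >= 0.

So the dual LP is:
  minimize  8y1 + 7y2 + 16y3
  subject to:
    y1 + 2y3 >= 6
    y2 + 4y3 >= 1
    y1, y2, y3 >= 0

Solving the primal: x* = (8, 0).
  primal value c^T x* = 48.
Solving the dual: y* = (5.5, 0, 0.25).
  dual value b^T y* = 48.
Strong duality: c^T x* = b^T y*. Confirmed.

48


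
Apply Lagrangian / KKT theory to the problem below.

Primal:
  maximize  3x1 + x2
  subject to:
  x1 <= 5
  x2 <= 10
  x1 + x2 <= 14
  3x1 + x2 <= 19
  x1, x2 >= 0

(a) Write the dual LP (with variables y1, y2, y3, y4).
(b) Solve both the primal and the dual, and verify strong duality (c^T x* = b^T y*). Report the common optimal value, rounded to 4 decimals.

The standard primal-dual pair for 'max c^T x s.t. A x <= b, x >= 0' is:
  Dual:  min b^T y  s.t.  A^T y >= c,  y >= 0.

So the dual LP is:
  minimize  5y1 + 10y2 + 14y3 + 19y4
  subject to:
    y1 + y3 + 3y4 >= 3
    y2 + y3 + y4 >= 1
    y1, y2, y3, y4 >= 0

Solving the primal: x* = (3, 10).
  primal value c^T x* = 19.
Solving the dual: y* = (0, 0, 0, 1).
  dual value b^T y* = 19.
Strong duality: c^T x* = b^T y*. Confirmed.

19


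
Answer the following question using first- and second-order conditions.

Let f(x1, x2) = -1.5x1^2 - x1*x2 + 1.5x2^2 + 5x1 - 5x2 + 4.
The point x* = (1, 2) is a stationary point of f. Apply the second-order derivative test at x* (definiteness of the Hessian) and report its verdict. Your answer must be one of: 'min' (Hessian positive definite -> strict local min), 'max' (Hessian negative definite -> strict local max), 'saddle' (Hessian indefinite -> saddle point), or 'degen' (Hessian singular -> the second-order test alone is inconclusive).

Compute the Hessian H = grad^2 f:
  H = [[-3, -1], [-1, 3]]
Verify stationarity: grad f(x*) = H x* + g = (0, 0).
Eigenvalues of H: -3.1623, 3.1623.
Eigenvalues have mixed signs, so H is indefinite -> x* is a saddle point.

saddle


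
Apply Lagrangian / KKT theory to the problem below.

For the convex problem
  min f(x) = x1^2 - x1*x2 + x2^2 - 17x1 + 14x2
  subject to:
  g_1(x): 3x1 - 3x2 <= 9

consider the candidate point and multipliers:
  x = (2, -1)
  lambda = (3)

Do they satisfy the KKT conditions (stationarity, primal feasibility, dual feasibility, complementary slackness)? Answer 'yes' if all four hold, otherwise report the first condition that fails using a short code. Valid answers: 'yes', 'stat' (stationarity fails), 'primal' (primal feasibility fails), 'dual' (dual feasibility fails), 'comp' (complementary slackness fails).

Gradient of f: grad f(x) = Q x + c = (-12, 10)
Constraint values g_i(x) = a_i^T x - b_i:
  g_1((2, -1)) = 0
Stationarity residual: grad f(x) + sum_i lambda_i a_i = (-3, 1)
  -> stationarity FAILS
Primal feasibility (all g_i <= 0): OK
Dual feasibility (all lambda_i >= 0): OK
Complementary slackness (lambda_i * g_i(x) = 0 for all i): OK

Verdict: the first failing condition is stationarity -> stat.

stat


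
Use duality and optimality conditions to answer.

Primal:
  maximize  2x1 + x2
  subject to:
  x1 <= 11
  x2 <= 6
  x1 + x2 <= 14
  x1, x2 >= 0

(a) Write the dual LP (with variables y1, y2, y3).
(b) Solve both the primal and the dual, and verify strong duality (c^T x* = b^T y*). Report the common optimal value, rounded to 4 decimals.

The standard primal-dual pair for 'max c^T x s.t. A x <= b, x >= 0' is:
  Dual:  min b^T y  s.t.  A^T y >= c,  y >= 0.

So the dual LP is:
  minimize  11y1 + 6y2 + 14y3
  subject to:
    y1 + y3 >= 2
    y2 + y3 >= 1
    y1, y2, y3 >= 0

Solving the primal: x* = (11, 3).
  primal value c^T x* = 25.
Solving the dual: y* = (1, 0, 1).
  dual value b^T y* = 25.
Strong duality: c^T x* = b^T y*. Confirmed.

25


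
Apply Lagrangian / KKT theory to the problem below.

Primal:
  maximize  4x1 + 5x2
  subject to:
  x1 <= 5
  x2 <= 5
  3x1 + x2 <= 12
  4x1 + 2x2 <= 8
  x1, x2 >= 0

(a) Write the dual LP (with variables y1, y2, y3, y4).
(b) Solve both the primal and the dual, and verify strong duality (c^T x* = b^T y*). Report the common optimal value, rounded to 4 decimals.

The standard primal-dual pair for 'max c^T x s.t. A x <= b, x >= 0' is:
  Dual:  min b^T y  s.t.  A^T y >= c,  y >= 0.

So the dual LP is:
  minimize  5y1 + 5y2 + 12y3 + 8y4
  subject to:
    y1 + 3y3 + 4y4 >= 4
    y2 + y3 + 2y4 >= 5
    y1, y2, y3, y4 >= 0

Solving the primal: x* = (0, 4).
  primal value c^T x* = 20.
Solving the dual: y* = (0, 0, 0, 2.5).
  dual value b^T y* = 20.
Strong duality: c^T x* = b^T y*. Confirmed.

20


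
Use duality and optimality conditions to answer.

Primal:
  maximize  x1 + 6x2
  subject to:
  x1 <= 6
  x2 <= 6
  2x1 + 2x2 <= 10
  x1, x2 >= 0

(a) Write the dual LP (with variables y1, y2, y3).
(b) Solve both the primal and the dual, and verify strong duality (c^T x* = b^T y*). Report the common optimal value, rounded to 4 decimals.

The standard primal-dual pair for 'max c^T x s.t. A x <= b, x >= 0' is:
  Dual:  min b^T y  s.t.  A^T y >= c,  y >= 0.

So the dual LP is:
  minimize  6y1 + 6y2 + 10y3
  subject to:
    y1 + 2y3 >= 1
    y2 + 2y3 >= 6
    y1, y2, y3 >= 0

Solving the primal: x* = (0, 5).
  primal value c^T x* = 30.
Solving the dual: y* = (0, 0, 3).
  dual value b^T y* = 30.
Strong duality: c^T x* = b^T y*. Confirmed.

30


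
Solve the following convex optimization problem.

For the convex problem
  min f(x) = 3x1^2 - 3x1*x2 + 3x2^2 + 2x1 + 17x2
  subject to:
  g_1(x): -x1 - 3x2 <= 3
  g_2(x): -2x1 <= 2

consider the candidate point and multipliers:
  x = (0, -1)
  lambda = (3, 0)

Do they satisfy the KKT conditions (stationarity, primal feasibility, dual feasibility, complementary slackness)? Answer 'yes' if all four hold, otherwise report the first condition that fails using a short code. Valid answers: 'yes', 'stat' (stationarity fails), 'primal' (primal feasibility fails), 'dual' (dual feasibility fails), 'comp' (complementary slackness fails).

Gradient of f: grad f(x) = Q x + c = (5, 11)
Constraint values g_i(x) = a_i^T x - b_i:
  g_1((0, -1)) = 0
  g_2((0, -1)) = -2
Stationarity residual: grad f(x) + sum_i lambda_i a_i = (2, 2)
  -> stationarity FAILS
Primal feasibility (all g_i <= 0): OK
Dual feasibility (all lambda_i >= 0): OK
Complementary slackness (lambda_i * g_i(x) = 0 for all i): OK

Verdict: the first failing condition is stationarity -> stat.

stat


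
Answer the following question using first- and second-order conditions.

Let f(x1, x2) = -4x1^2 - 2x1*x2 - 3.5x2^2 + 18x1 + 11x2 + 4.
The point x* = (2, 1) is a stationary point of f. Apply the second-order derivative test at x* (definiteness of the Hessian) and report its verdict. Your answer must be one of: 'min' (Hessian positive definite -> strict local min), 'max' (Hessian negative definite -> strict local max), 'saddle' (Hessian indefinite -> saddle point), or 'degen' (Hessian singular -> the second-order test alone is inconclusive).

Compute the Hessian H = grad^2 f:
  H = [[-8, -2], [-2, -7]]
Verify stationarity: grad f(x*) = H x* + g = (0, 0).
Eigenvalues of H: -9.5616, -5.4384.
Both eigenvalues < 0, so H is negative definite -> x* is a strict local max.

max


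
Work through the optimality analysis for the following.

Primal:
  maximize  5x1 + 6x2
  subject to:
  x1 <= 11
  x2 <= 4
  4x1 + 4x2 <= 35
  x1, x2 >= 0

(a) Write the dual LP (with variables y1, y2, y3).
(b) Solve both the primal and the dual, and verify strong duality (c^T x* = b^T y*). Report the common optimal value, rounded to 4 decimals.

The standard primal-dual pair for 'max c^T x s.t. A x <= b, x >= 0' is:
  Dual:  min b^T y  s.t.  A^T y >= c,  y >= 0.

So the dual LP is:
  minimize  11y1 + 4y2 + 35y3
  subject to:
    y1 + 4y3 >= 5
    y2 + 4y3 >= 6
    y1, y2, y3 >= 0

Solving the primal: x* = (4.75, 4).
  primal value c^T x* = 47.75.
Solving the dual: y* = (0, 1, 1.25).
  dual value b^T y* = 47.75.
Strong duality: c^T x* = b^T y*. Confirmed.

47.75


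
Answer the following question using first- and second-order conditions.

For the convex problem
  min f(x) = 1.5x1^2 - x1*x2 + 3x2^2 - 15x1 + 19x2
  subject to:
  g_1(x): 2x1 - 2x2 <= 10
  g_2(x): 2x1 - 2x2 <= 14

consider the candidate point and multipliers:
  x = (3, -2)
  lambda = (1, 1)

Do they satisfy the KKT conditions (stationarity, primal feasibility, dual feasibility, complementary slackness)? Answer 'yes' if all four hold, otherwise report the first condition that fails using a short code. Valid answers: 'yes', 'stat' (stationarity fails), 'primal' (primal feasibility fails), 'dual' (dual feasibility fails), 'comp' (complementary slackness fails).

Gradient of f: grad f(x) = Q x + c = (-4, 4)
Constraint values g_i(x) = a_i^T x - b_i:
  g_1((3, -2)) = 0
  g_2((3, -2)) = -4
Stationarity residual: grad f(x) + sum_i lambda_i a_i = (0, 0)
  -> stationarity OK
Primal feasibility (all g_i <= 0): OK
Dual feasibility (all lambda_i >= 0): OK
Complementary slackness (lambda_i * g_i(x) = 0 for all i): FAILS

Verdict: the first failing condition is complementary_slackness -> comp.

comp


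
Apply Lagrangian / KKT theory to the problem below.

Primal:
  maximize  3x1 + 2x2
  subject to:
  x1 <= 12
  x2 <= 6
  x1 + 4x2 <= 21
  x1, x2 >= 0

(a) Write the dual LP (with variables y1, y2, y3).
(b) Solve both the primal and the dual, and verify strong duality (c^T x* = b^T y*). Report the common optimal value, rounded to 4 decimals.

The standard primal-dual pair for 'max c^T x s.t. A x <= b, x >= 0' is:
  Dual:  min b^T y  s.t.  A^T y >= c,  y >= 0.

So the dual LP is:
  minimize  12y1 + 6y2 + 21y3
  subject to:
    y1 + y3 >= 3
    y2 + 4y3 >= 2
    y1, y2, y3 >= 0

Solving the primal: x* = (12, 2.25).
  primal value c^T x* = 40.5.
Solving the dual: y* = (2.5, 0, 0.5).
  dual value b^T y* = 40.5.
Strong duality: c^T x* = b^T y*. Confirmed.

40.5


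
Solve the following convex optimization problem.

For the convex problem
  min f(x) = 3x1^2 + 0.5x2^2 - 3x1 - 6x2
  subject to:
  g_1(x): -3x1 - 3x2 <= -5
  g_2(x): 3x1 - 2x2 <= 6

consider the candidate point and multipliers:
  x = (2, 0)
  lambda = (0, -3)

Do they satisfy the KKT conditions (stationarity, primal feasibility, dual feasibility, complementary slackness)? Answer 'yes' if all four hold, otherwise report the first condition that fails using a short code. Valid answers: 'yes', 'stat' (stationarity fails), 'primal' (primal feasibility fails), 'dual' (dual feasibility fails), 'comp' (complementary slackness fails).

Gradient of f: grad f(x) = Q x + c = (9, -6)
Constraint values g_i(x) = a_i^T x - b_i:
  g_1((2, 0)) = -1
  g_2((2, 0)) = 0
Stationarity residual: grad f(x) + sum_i lambda_i a_i = (0, 0)
  -> stationarity OK
Primal feasibility (all g_i <= 0): OK
Dual feasibility (all lambda_i >= 0): FAILS
Complementary slackness (lambda_i * g_i(x) = 0 for all i): OK

Verdict: the first failing condition is dual_feasibility -> dual.

dual


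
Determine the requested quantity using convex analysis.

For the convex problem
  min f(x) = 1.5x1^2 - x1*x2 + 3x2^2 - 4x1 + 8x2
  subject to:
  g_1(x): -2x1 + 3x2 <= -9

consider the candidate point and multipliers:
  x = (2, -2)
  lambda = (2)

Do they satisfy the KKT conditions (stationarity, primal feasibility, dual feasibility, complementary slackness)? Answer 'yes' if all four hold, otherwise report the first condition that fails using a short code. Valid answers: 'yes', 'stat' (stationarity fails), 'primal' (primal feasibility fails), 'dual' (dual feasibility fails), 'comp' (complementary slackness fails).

Gradient of f: grad f(x) = Q x + c = (4, -6)
Constraint values g_i(x) = a_i^T x - b_i:
  g_1((2, -2)) = -1
Stationarity residual: grad f(x) + sum_i lambda_i a_i = (0, 0)
  -> stationarity OK
Primal feasibility (all g_i <= 0): OK
Dual feasibility (all lambda_i >= 0): OK
Complementary slackness (lambda_i * g_i(x) = 0 for all i): FAILS

Verdict: the first failing condition is complementary_slackness -> comp.

comp


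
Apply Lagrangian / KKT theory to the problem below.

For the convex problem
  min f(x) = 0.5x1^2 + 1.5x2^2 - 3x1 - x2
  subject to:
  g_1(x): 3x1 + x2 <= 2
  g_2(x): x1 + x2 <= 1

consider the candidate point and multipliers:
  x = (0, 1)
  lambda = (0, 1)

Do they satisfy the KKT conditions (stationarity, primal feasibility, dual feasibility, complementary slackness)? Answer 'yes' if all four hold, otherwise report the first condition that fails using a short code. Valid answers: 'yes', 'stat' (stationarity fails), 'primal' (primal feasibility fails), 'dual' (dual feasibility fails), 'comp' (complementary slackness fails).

Gradient of f: grad f(x) = Q x + c = (-3, 2)
Constraint values g_i(x) = a_i^T x - b_i:
  g_1((0, 1)) = -1
  g_2((0, 1)) = 0
Stationarity residual: grad f(x) + sum_i lambda_i a_i = (-2, 3)
  -> stationarity FAILS
Primal feasibility (all g_i <= 0): OK
Dual feasibility (all lambda_i >= 0): OK
Complementary slackness (lambda_i * g_i(x) = 0 for all i): OK

Verdict: the first failing condition is stationarity -> stat.

stat


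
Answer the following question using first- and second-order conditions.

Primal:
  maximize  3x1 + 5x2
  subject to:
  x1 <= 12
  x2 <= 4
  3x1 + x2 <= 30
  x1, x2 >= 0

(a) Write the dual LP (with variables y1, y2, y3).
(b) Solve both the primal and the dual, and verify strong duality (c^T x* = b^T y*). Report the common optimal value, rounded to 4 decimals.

The standard primal-dual pair for 'max c^T x s.t. A x <= b, x >= 0' is:
  Dual:  min b^T y  s.t.  A^T y >= c,  y >= 0.

So the dual LP is:
  minimize  12y1 + 4y2 + 30y3
  subject to:
    y1 + 3y3 >= 3
    y2 + y3 >= 5
    y1, y2, y3 >= 0

Solving the primal: x* = (8.6667, 4).
  primal value c^T x* = 46.
Solving the dual: y* = (0, 4, 1).
  dual value b^T y* = 46.
Strong duality: c^T x* = b^T y*. Confirmed.

46


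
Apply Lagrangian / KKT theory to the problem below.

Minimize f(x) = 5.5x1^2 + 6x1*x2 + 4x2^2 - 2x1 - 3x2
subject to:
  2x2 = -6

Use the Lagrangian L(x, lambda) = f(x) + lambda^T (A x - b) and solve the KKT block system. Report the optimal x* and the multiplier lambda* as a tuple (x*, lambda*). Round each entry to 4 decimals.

Form the Lagrangian:
  L(x, lambda) = (1/2) x^T Q x + c^T x + lambda^T (A x - b)
Stationarity (grad_x L = 0): Q x + c + A^T lambda = 0.
Primal feasibility: A x = b.

This gives the KKT block system:
  [ Q   A^T ] [ x     ]   [-c ]
  [ A    0  ] [ lambda ] = [ b ]

Solving the linear system:
  x*      = (1.8182, -3)
  lambda* = (8.0455)
  f(x*)   = 26.8182

x* = (1.8182, -3), lambda* = (8.0455)


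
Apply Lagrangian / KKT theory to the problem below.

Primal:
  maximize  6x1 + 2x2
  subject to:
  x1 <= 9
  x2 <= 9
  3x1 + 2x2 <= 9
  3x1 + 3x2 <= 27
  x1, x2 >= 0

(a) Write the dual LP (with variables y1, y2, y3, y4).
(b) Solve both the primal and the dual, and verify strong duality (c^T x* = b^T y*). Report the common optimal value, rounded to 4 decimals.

The standard primal-dual pair for 'max c^T x s.t. A x <= b, x >= 0' is:
  Dual:  min b^T y  s.t.  A^T y >= c,  y >= 0.

So the dual LP is:
  minimize  9y1 + 9y2 + 9y3 + 27y4
  subject to:
    y1 + 3y3 + 3y4 >= 6
    y2 + 2y3 + 3y4 >= 2
    y1, y2, y3, y4 >= 0

Solving the primal: x* = (3, 0).
  primal value c^T x* = 18.
Solving the dual: y* = (0, 0, 2, 0).
  dual value b^T y* = 18.
Strong duality: c^T x* = b^T y*. Confirmed.

18


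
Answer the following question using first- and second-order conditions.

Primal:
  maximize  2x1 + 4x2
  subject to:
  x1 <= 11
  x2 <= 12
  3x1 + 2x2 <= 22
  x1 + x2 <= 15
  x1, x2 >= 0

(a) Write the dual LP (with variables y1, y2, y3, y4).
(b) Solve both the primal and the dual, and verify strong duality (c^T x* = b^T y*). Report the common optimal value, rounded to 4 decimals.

The standard primal-dual pair for 'max c^T x s.t. A x <= b, x >= 0' is:
  Dual:  min b^T y  s.t.  A^T y >= c,  y >= 0.

So the dual LP is:
  minimize  11y1 + 12y2 + 22y3 + 15y4
  subject to:
    y1 + 3y3 + y4 >= 2
    y2 + 2y3 + y4 >= 4
    y1, y2, y3, y4 >= 0

Solving the primal: x* = (0, 11).
  primal value c^T x* = 44.
Solving the dual: y* = (0, 0, 2, 0).
  dual value b^T y* = 44.
Strong duality: c^T x* = b^T y*. Confirmed.

44


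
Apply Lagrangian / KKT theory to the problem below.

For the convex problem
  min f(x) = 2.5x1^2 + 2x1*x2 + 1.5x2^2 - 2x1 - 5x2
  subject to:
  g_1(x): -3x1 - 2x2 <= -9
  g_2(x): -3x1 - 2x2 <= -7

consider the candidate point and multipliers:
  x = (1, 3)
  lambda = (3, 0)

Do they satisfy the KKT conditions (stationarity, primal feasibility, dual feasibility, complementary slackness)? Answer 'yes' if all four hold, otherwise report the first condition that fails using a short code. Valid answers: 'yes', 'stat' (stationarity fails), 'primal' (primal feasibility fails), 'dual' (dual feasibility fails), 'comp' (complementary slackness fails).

Gradient of f: grad f(x) = Q x + c = (9, 6)
Constraint values g_i(x) = a_i^T x - b_i:
  g_1((1, 3)) = 0
  g_2((1, 3)) = -2
Stationarity residual: grad f(x) + sum_i lambda_i a_i = (0, 0)
  -> stationarity OK
Primal feasibility (all g_i <= 0): OK
Dual feasibility (all lambda_i >= 0): OK
Complementary slackness (lambda_i * g_i(x) = 0 for all i): OK

Verdict: yes, KKT holds.

yes


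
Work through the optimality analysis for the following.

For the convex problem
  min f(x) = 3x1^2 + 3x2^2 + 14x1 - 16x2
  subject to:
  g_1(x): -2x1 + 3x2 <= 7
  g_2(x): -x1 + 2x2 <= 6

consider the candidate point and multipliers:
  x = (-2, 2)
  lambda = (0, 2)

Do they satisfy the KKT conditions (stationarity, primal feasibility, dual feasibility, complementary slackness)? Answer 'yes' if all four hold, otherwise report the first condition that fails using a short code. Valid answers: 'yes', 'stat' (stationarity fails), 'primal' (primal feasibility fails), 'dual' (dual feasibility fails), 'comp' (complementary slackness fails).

Gradient of f: grad f(x) = Q x + c = (2, -4)
Constraint values g_i(x) = a_i^T x - b_i:
  g_1((-2, 2)) = 3
  g_2((-2, 2)) = 0
Stationarity residual: grad f(x) + sum_i lambda_i a_i = (0, 0)
  -> stationarity OK
Primal feasibility (all g_i <= 0): FAILS
Dual feasibility (all lambda_i >= 0): OK
Complementary slackness (lambda_i * g_i(x) = 0 for all i): OK

Verdict: the first failing condition is primal_feasibility -> primal.

primal


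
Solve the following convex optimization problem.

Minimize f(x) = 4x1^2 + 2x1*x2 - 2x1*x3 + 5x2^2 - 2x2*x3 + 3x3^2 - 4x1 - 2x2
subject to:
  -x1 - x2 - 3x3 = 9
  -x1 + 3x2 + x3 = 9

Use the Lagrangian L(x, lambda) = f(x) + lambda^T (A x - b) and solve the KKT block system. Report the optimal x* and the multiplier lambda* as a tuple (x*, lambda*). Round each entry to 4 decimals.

Form the Lagrangian:
  L(x, lambda) = (1/2) x^T Q x + c^T x + lambda^T (A x - b)
Stationarity (grad_x L = 0): Q x + c + A^T lambda = 0.
Primal feasibility: A x = b.

This gives the KKT block system:
  [ Q   A^T ] [ x     ]   [-c ]
  [ A    0  ] [ lambda ] = [ b ]

Solving the linear system:
  x*      = (-3.4118, 2.7941, -2.7941)
  lambda* = (-8.9118, -11.2059)
  f(x*)   = 94.5588

x* = (-3.4118, 2.7941, -2.7941), lambda* = (-8.9118, -11.2059)


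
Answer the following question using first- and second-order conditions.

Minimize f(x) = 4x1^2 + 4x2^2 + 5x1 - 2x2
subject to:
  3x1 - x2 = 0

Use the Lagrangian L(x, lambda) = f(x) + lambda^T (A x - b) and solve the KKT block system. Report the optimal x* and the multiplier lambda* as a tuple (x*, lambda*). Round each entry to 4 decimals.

Form the Lagrangian:
  L(x, lambda) = (1/2) x^T Q x + c^T x + lambda^T (A x - b)
Stationarity (grad_x L = 0): Q x + c + A^T lambda = 0.
Primal feasibility: A x = b.

This gives the KKT block system:
  [ Q   A^T ] [ x     ]   [-c ]
  [ A    0  ] [ lambda ] = [ b ]

Solving the linear system:
  x*      = (0.0125, 0.0375)
  lambda* = (-1.7)
  f(x*)   = -0.0063

x* = (0.0125, 0.0375), lambda* = (-1.7)


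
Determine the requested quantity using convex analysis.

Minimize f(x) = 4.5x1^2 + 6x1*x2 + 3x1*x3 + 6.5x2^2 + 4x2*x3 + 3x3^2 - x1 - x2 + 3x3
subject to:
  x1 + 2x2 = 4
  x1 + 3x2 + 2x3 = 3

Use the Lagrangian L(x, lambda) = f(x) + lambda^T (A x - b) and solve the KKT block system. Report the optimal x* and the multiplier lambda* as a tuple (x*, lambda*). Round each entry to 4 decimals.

Form the Lagrangian:
  L(x, lambda) = (1/2) x^T Q x + c^T x + lambda^T (A x - b)
Stationarity (grad_x L = 0): Q x + c + A^T lambda = 0.
Primal feasibility: A x = b.

This gives the KKT block system:
  [ Q   A^T ] [ x     ]   [-c ]
  [ A    0  ] [ lambda ] = [ b ]

Solving the linear system:
  x*      = (0.3509, 1.8246, -1.4123)
  lambda* = (-7.4298, -1.4386)
  f(x*)   = 13.8114

x* = (0.3509, 1.8246, -1.4123), lambda* = (-7.4298, -1.4386)


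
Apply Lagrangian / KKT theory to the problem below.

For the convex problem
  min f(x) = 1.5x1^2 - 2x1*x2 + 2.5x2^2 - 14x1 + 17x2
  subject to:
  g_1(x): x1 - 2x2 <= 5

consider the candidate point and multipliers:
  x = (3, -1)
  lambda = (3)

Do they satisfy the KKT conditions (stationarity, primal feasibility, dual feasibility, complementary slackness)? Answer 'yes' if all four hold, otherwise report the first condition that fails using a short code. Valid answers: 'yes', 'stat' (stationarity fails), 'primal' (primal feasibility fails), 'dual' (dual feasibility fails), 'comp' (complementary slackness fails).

Gradient of f: grad f(x) = Q x + c = (-3, 6)
Constraint values g_i(x) = a_i^T x - b_i:
  g_1((3, -1)) = 0
Stationarity residual: grad f(x) + sum_i lambda_i a_i = (0, 0)
  -> stationarity OK
Primal feasibility (all g_i <= 0): OK
Dual feasibility (all lambda_i >= 0): OK
Complementary slackness (lambda_i * g_i(x) = 0 for all i): OK

Verdict: yes, KKT holds.

yes


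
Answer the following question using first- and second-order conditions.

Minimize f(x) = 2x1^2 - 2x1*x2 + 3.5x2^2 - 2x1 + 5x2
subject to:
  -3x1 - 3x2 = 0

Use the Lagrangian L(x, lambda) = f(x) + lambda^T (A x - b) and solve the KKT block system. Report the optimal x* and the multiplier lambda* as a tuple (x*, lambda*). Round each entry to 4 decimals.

Form the Lagrangian:
  L(x, lambda) = (1/2) x^T Q x + c^T x + lambda^T (A x - b)
Stationarity (grad_x L = 0): Q x + c + A^T lambda = 0.
Primal feasibility: A x = b.

This gives the KKT block system:
  [ Q   A^T ] [ x     ]   [-c ]
  [ A    0  ] [ lambda ] = [ b ]

Solving the linear system:
  x*      = (0.4667, -0.4667)
  lambda* = (0.2667)
  f(x*)   = -1.6333

x* = (0.4667, -0.4667), lambda* = (0.2667)


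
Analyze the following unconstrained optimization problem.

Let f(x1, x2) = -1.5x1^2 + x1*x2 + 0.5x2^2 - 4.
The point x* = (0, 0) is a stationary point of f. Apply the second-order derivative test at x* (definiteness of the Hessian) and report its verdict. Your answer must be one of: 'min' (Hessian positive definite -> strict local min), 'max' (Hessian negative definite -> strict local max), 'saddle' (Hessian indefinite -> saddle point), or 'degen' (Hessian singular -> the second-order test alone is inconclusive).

Compute the Hessian H = grad^2 f:
  H = [[-3, 1], [1, 1]]
Verify stationarity: grad f(x*) = H x* + g = (0, 0).
Eigenvalues of H: -3.2361, 1.2361.
Eigenvalues have mixed signs, so H is indefinite -> x* is a saddle point.

saddle


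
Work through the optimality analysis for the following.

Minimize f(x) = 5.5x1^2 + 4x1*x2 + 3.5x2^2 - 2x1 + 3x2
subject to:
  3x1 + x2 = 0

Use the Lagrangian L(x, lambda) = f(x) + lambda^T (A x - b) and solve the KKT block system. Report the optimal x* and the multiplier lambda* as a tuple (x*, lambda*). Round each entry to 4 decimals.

Form the Lagrangian:
  L(x, lambda) = (1/2) x^T Q x + c^T x + lambda^T (A x - b)
Stationarity (grad_x L = 0): Q x + c + A^T lambda = 0.
Primal feasibility: A x = b.

This gives the KKT block system:
  [ Q   A^T ] [ x     ]   [-c ]
  [ A    0  ] [ lambda ] = [ b ]

Solving the linear system:
  x*      = (0.22, -0.66)
  lambda* = (0.74)
  f(x*)   = -1.21

x* = (0.22, -0.66), lambda* = (0.74)


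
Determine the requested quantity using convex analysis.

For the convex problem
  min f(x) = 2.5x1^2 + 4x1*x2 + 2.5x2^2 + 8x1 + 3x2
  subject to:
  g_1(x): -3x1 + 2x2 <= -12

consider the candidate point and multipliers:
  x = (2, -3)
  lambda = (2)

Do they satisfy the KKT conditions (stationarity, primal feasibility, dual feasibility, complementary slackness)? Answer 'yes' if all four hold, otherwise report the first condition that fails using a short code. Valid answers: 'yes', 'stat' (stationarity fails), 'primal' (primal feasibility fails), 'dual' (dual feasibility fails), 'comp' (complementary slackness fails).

Gradient of f: grad f(x) = Q x + c = (6, -4)
Constraint values g_i(x) = a_i^T x - b_i:
  g_1((2, -3)) = 0
Stationarity residual: grad f(x) + sum_i lambda_i a_i = (0, 0)
  -> stationarity OK
Primal feasibility (all g_i <= 0): OK
Dual feasibility (all lambda_i >= 0): OK
Complementary slackness (lambda_i * g_i(x) = 0 for all i): OK

Verdict: yes, KKT holds.

yes
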